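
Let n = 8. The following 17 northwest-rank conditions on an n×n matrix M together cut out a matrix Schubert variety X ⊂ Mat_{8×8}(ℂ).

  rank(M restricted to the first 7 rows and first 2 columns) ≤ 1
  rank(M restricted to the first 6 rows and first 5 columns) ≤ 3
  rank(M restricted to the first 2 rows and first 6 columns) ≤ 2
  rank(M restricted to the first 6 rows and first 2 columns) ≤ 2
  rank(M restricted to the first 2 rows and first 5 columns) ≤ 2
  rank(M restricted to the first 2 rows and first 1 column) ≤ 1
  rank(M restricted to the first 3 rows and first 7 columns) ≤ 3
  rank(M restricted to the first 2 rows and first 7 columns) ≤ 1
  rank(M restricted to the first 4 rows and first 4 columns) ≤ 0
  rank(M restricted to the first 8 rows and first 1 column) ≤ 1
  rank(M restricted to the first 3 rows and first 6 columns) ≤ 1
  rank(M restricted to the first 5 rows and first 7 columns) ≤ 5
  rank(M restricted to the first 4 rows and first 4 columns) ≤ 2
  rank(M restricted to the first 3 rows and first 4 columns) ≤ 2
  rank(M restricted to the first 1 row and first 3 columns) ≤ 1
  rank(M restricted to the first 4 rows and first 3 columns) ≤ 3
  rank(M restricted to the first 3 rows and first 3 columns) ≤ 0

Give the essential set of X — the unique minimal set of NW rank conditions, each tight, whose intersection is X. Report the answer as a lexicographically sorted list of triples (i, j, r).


Reconstructing r_w from the 17 given conditions:

  row 1: 0, 0, 0, 0, 1, 1, 1, 1
  row 2: 0, 0, 0, 0, 1, 1, 1, 2
  row 3: 0, 0, 0, 0, 1, 1, 2, 3
  row 4: 0, 0, 0, 0, 1, 2, 3, 4
  row 5: 1, 1, 1, 1, 2, 3, 4, 5
  row 6: 1, 1, 2, 2, 3, 4, 5, 6
  row 7: 1, 1, 2, 3, 4, 5, 6, 7
  row 8: 1, 2, 3, 4, 5, 6, 7, 8

reading off 1-entries of Δ²R: w = (5, 8, 7, 6, 1, 3, 4, 2).

4 SE-corners of the 21-cell Rothe diagram give Ess(w):

[(2, 7, 1), (3, 6, 1), (4, 4, 0), (7, 2, 1)]


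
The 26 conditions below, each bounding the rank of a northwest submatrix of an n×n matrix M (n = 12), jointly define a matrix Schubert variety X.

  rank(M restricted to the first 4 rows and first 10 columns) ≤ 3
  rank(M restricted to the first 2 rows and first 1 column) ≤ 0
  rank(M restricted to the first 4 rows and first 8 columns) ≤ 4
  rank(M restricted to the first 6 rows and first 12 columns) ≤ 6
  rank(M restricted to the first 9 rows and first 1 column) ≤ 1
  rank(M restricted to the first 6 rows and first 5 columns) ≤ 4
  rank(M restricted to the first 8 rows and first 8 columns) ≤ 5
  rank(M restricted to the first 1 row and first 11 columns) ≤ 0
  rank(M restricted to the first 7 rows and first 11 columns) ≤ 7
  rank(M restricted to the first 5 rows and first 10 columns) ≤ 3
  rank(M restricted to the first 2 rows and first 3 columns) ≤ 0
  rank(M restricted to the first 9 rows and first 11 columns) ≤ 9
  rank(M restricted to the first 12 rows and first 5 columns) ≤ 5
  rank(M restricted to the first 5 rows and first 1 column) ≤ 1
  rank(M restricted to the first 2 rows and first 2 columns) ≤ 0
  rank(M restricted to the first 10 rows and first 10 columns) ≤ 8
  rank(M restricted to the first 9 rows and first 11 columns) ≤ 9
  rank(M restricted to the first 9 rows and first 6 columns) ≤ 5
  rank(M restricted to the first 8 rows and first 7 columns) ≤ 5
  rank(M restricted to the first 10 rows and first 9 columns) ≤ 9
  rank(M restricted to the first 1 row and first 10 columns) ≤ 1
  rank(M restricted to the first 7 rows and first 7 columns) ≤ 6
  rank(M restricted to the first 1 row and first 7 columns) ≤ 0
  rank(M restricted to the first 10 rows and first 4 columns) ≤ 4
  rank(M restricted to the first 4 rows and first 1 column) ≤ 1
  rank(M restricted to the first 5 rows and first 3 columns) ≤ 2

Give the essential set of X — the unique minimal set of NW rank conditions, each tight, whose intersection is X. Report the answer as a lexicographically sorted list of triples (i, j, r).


Computing R[i][j] = min implied NW-rank bound (n=12, 26 conditions):

  i=1: 0, 0, 0, 0, 0, 0, 0, 0, 0, 0, 0, 1
  i=2: 0, 0, 0, 1, 1, 1, 1, 1, 1, 1, 1, 2
  i=3: 1, 1, 1, 2, 2, 2, 2, 2, 2, 2, 2, 3
  i=4: 1, 2, 2, 3, 3, 3, 3, 3, 3, 3, 3, 4
  i=5: 1, 2, 2, 3, 3, 3, 3, 3, 3, 3, 4, 5
  i=6: 1, 2, 3, 4, 4, 4, 4, 4, 4, 4, 5, 6
  i=7: 1, 2, 3, 4, 5, 5, 5, 5, 5, 5, 6, 7
  i=8: 1, 2, 3, 4, 5, 5, 5, 5, 6, 6, 7, 8
  i=9: 1, 2, 3, 4, 5, 5, 6, 6, 7, 7, 8, 9
  i=10: 1, 2, 3, 4, 5, 6, 7, 7, 8, 8, 9, 10
  i=11: 1, 2, 3, 4, 5, 6, 7, 8, 9, 9, 10, 11
  i=12: 1, 2, 3, 4, 5, 6, 7, 8, 9, 10, 11, 12

the unique w with this rank table is (12, 4, 1, 2, 11, 3, 5, 9, 7, 6, 8, 10).

|D(w)|=25, |Ess(w)|=6:

[(1, 11, 0), (2, 3, 0), (5, 3, 2), (5, 10, 3), (8, 8, 5), (9, 6, 5)]


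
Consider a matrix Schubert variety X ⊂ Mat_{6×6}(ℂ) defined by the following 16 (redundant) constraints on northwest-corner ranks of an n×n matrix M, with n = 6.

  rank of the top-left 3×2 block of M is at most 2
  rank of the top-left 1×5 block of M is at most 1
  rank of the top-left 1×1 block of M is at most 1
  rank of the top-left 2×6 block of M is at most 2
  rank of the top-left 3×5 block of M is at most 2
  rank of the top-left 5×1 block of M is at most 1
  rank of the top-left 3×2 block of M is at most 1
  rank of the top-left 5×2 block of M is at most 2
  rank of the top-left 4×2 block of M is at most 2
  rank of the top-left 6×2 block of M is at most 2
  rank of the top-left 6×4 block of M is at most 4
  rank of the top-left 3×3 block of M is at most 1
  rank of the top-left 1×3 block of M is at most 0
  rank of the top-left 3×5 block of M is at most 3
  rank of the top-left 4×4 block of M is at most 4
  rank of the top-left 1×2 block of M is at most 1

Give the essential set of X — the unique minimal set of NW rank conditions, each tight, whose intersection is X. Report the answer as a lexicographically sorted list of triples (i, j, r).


Rank table r_w(6×6) implied by the 16 constraints:

  i=1: 0  0  0  1  1  1
  i=2: 1  1  1  2  2  2
  i=3: 1  1  1  2  2  3
  i=4: 1  2  2  3  3  4
  i=5: 1  2  3  4  4  5
  i=6: 1  2  3  4  5  6

second differences of R give the permutation w = (4, 1, 6, 2, 3, 5).

ℓ(w)=6; the 3 essential cells (i,j,r):

[(1, 3, 0), (3, 3, 1), (3, 5, 2)]


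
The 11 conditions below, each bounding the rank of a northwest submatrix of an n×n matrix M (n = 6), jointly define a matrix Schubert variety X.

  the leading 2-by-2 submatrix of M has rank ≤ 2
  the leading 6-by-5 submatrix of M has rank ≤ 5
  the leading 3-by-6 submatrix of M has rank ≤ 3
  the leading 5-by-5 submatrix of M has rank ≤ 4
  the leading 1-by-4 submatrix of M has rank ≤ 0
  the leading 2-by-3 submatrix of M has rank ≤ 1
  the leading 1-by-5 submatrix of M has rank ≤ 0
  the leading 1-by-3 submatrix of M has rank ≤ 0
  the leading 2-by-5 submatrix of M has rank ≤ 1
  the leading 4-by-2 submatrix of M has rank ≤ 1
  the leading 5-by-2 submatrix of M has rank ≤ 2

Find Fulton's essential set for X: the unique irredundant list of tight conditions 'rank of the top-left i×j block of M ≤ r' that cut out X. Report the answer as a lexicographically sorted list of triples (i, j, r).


The tightest implied rank at each (i,j), from the 11 conditions:

  R[1]: 0  0  0  0  0  1
  R[2]: 1  1  1  1  1  2
  R[3]: 1  1  2  2  2  3
  R[4]: 1  1  2  3  3  4
  R[5]: 1  2  3  4  4  5
  R[6]: 1  2  3  4  5  6

reading off 1-entries of Δ²R: w = (6, 1, 3, 4, 2, 5).

|D(w)|=7, |Ess(w)|=2:

[(1, 5, 0), (4, 2, 1)]


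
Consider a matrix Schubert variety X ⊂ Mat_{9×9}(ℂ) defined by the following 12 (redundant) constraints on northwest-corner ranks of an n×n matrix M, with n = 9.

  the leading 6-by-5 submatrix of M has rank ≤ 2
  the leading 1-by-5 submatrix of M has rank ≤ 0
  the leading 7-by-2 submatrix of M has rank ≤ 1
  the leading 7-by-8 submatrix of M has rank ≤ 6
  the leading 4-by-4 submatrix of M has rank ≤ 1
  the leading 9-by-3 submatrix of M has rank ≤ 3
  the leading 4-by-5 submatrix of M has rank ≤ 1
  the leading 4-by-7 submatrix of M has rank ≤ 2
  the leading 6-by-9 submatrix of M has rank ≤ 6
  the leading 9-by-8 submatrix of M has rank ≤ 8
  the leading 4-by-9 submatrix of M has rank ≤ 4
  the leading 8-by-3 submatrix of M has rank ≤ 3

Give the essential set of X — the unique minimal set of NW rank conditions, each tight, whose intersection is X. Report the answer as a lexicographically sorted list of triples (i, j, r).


Recovering R(i,j) via the rank-extension bound from the 12 conditions:

  i=1: 0, 0, 0, 0, 0, 1, 1, 1, 1
  i=2: 1, 1, 1, 1, 1, 2, 2, 2, 2
  i=3: 1, 1, 1, 1, 1, 2, 2, 3, 3
  i=4: 1, 1, 1, 1, 1, 2, 2, 3, 4
  i=5: 1, 1, 2, 2, 2, 3, 3, 4, 5
  i=6: 1, 1, 2, 2, 2, 3, 4, 5, 6
  i=7: 1, 1, 2, 3, 3, 4, 5, 6, 7
  i=8: 1, 2, 3, 4, 4, 5, 6, 7, 8
  i=9: 1, 2, 3, 4, 5, 6, 7, 8, 9

so w = (6, 1, 8, 9, 3, 7, 4, 2, 5).

5 SE-corners of the 20-cell Rothe diagram give Ess(w):

[(1, 5, 0), (4, 5, 1), (4, 7, 2), (6, 5, 2), (7, 2, 1)]


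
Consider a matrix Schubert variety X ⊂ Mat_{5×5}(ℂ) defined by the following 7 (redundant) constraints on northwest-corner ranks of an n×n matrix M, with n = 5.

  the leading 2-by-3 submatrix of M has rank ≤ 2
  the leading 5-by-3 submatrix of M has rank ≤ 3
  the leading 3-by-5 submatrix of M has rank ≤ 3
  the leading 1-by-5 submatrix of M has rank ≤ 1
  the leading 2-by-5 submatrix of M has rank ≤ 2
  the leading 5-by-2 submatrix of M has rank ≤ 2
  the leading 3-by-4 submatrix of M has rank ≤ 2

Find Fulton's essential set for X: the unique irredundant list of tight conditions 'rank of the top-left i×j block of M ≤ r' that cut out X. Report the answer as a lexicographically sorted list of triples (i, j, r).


Recovering R(i,j) via the rank-extension bound from the 7 conditions:

  i=1: 1, 1, 1, 1, 1
  i=2: 1, 2, 2, 2, 2
  i=3: 1, 2, 2, 2, 3
  i=4: 1, 2, 3, 3, 4
  i=5: 1, 2, 3, 4, 5

second differences of R give the permutation w = (1, 2, 5, 3, 4).

|D(w)|=2, |Ess(w)|=1:

[(3, 4, 2)]


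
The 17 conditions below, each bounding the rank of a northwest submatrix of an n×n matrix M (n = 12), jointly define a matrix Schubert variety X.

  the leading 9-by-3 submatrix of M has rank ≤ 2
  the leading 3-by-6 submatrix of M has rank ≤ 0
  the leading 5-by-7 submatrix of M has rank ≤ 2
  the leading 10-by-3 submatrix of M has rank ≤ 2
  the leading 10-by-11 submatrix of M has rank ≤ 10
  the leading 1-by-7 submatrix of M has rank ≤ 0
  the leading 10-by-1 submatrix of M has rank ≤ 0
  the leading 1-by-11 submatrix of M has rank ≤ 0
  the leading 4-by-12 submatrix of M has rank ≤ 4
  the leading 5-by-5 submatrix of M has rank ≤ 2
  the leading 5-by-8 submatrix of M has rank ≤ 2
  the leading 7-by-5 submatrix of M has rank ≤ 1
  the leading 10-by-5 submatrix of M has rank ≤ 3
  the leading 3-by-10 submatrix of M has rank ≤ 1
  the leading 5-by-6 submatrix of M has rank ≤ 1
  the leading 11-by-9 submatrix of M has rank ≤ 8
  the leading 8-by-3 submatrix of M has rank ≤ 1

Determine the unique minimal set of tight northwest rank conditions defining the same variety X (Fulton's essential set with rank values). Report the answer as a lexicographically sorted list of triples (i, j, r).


Reconstructing r_w from the 17 given conditions:

  row 1: 0 | 0 | 0 | 0 | 0 | 0 | 0 | 0 | 0 | 0 | 0 | 1
  row 2: 0 | 0 | 0 | 0 | 0 | 0 | 1 | 1 | 1 | 1 | 1 | 2
  row 3: 0 | 0 | 0 | 0 | 0 | 0 | 1 | 1 | 1 | 1 | 2 | 3
  row 4: 0 | 1 | 1 | 1 | 1 | 1 | 2 | 2 | 2 | 2 | 3 | 4
  row 5: 0 | 1 | 1 | 1 | 1 | 1 | 2 | 2 | 3 | 3 | 4 | 5
  row 6: 0 | 1 | 1 | 1 | 1 | 2 | 3 | 3 | 4 | 4 | 5 | 6
  row 7: 0 | 1 | 1 | 1 | 1 | 2 | 3 | 4 | 5 | 5 | 6 | 7
  row 8: 0 | 1 | 1 | 2 | 2 | 3 | 4 | 5 | 6 | 6 | 7 | 8
  row 9: 0 | 1 | 2 | 3 | 3 | 4 | 5 | 6 | 7 | 7 | 8 | 9
  row 10: 0 | 1 | 2 | 3 | 3 | 4 | 5 | 6 | 7 | 8 | 9 | 10
  row 11: 1 | 2 | 3 | 4 | 4 | 5 | 6 | 7 | 8 | 9 | 10 | 11
  row 12: 1 | 2 | 3 | 4 | 5 | 6 | 7 | 8 | 9 | 10 | 11 | 12

hence w(1..12) = (12, 7, 11, 2, 9, 6, 8, 4, 3, 10, 1, 5).

Rothe diagram D(w) (46 cells), 9 SE-corners (essential conditions):

[(1, 11, 0), (3, 6, 0), (3, 10, 1), (5, 6, 1), (5, 8, 2), (7, 5, 1), (8, 3, 1), (10, 1, 0), (10, 5, 3)]


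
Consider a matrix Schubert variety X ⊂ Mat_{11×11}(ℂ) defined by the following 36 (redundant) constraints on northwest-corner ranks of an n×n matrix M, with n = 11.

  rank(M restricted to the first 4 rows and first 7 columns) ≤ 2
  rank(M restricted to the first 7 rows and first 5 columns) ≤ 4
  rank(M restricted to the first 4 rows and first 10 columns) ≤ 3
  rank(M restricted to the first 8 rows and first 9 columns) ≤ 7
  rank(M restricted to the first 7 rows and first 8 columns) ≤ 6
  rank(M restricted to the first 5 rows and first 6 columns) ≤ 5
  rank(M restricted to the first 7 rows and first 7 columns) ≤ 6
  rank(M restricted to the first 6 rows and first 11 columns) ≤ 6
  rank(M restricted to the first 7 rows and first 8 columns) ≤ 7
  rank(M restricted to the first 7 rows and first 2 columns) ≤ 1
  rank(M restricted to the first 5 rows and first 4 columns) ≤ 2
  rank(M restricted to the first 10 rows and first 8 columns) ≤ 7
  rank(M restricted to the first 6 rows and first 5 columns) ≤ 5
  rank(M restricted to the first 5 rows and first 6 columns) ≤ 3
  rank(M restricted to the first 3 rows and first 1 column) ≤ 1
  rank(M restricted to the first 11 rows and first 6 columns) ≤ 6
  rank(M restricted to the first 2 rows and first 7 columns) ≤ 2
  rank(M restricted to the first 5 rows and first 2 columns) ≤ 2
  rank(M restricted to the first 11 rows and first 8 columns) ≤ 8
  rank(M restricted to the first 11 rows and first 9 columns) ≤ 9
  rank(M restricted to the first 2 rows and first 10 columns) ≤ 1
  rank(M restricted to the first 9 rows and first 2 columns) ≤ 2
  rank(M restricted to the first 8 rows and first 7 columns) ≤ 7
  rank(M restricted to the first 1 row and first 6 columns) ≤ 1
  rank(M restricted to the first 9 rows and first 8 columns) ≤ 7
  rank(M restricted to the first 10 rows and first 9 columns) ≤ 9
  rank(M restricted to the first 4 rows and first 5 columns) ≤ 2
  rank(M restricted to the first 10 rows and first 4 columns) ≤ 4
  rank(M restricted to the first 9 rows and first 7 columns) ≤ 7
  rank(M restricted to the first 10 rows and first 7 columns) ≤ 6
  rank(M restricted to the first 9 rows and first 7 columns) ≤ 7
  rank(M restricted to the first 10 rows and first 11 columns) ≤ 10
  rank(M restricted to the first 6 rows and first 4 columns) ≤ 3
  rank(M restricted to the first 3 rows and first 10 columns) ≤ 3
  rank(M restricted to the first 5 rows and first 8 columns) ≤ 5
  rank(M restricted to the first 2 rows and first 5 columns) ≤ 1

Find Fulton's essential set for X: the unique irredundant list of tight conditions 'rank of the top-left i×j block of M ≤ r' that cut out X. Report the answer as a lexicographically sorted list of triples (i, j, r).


The tightest implied rank at each (i,j), from the 36 conditions:

  1  1  1  1  1  1  1  1  1  1  1
  1  1  1  1  1  1  1  1  1  1  2
  1  1  2  2  2  2  2  2  2  2  3
  1  1  2  2  2  2  2  3  3  3  4
  1  1  2  2  3  3  3  4  4  4  5
  1  1  2  3  4  4  4  5  5  5  6
  1  1  2  3  4  5  5  6  6  6  7
  1  2  3  4  5  6  6  7  7  7  8
  1  2  3  4  5  6  6  7  8  8  9
  1  2  3  4  5  6  6  7  8  9  10
  1  2  3  4  5  6  7  8  9  10  11

reading off 1-entries of Δ²R: w = (1, 11, 3, 8, 5, 4, 6, 2, 9, 10, 7).

Rothe diagram D(w) (21 cells), 5 SE-corners (essential conditions):

[(2, 10, 1), (4, 7, 2), (5, 4, 2), (7, 2, 1), (10, 7, 6)]


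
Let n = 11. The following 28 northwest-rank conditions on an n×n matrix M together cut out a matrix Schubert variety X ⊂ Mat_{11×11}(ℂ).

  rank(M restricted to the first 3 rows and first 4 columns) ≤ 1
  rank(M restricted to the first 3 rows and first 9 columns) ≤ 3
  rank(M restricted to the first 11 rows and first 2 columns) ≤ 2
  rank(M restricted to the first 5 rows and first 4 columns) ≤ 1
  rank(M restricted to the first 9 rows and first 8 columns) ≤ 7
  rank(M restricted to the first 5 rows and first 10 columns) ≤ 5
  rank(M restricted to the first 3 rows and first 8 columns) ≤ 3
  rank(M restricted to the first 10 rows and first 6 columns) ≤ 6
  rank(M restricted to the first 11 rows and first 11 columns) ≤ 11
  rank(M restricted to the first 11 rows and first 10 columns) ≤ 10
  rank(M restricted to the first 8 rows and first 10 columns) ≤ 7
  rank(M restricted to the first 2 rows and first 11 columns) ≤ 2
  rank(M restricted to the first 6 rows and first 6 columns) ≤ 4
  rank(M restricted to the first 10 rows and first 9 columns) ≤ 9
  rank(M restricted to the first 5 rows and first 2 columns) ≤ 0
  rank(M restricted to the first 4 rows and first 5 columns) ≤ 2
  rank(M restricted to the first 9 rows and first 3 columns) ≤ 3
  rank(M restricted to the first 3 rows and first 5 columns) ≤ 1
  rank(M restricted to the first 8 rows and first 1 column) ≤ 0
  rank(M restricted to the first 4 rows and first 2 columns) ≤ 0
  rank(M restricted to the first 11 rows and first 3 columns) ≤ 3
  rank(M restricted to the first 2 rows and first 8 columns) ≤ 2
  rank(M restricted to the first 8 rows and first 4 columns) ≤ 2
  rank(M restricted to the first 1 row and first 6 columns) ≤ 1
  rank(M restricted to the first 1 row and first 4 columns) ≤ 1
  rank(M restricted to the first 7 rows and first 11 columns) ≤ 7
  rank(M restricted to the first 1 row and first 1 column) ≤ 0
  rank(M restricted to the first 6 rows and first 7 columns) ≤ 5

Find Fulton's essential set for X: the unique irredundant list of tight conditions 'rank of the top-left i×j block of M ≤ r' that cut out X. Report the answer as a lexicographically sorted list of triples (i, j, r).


Computing R[i][j] = min implied NW-rank bound (n=11, 28 conditions):

  row 1: 0 0 1 1 1 1 1 1 1 1 1
  row 2: 0 0 1 1 1 2 2 2 2 2 2
  row 3: 0 0 1 1 1 2 3 3 3 3 3
  row 4: 0 0 1 1 2 3 4 4 4 4 4
  row 5: 0 0 1 1 2 3 4 5 5 5 5
  row 6: 0 1 2 2 3 4 5 6 6 6 6
  row 7: 0 1 2 2 3 4 5 6 7 7 7
  row 8: 0 1 2 2 3 4 5 6 7 7 8
  row 9: 1 2 3 3 4 5 6 7 8 8 9
  row 10: 1 2 3 4 5 6 7 8 9 9 10
  row 11: 1 2 3 4 5 6 7 8 9 10 11

reading off 1-entries of Δ²R: w = (3, 6, 7, 5, 8, 2, 9, 11, 1, 4, 10).

6 SE-corners of the 22-cell Rothe diagram give Ess(w):

[(3, 5, 1), (5, 2, 0), (5, 4, 1), (8, 1, 0), (8, 4, 2), (8, 10, 7)]


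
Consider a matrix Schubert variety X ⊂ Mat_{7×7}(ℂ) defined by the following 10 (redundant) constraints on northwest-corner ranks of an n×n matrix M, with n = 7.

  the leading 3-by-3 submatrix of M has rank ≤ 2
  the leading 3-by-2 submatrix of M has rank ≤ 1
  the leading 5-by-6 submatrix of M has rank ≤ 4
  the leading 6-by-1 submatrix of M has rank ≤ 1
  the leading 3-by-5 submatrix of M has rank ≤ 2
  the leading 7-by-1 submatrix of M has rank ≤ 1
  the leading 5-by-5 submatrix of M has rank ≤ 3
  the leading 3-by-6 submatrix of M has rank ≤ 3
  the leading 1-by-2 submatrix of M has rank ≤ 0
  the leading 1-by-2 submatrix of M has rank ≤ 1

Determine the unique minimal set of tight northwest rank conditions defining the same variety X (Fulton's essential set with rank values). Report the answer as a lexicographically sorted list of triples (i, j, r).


Recovering R(i,j) via the rank-extension bound from the 10 conditions:

  i=1: 0 | 0 | 1 | 1 | 1 | 1 | 1
  i=2: 1 | 1 | 2 | 2 | 2 | 2 | 2
  i=3: 1 | 1 | 2 | 2 | 2 | 3 | 3
  i=4: 1 | 2 | 3 | 3 | 3 | 4 | 4
  i=5: 1 | 2 | 3 | 3 | 3 | 4 | 5
  i=6: 1 | 2 | 3 | 4 | 4 | 5 | 6
  i=7: 1 | 2 | 3 | 4 | 5 | 6 | 7

second differences of R give the permutation w = (3, 1, 6, 2, 7, 4, 5).

D(w) has 7 cells with 4 SE-corners; essential set:

[(1, 2, 0), (3, 2, 1), (3, 5, 2), (5, 5, 3)]


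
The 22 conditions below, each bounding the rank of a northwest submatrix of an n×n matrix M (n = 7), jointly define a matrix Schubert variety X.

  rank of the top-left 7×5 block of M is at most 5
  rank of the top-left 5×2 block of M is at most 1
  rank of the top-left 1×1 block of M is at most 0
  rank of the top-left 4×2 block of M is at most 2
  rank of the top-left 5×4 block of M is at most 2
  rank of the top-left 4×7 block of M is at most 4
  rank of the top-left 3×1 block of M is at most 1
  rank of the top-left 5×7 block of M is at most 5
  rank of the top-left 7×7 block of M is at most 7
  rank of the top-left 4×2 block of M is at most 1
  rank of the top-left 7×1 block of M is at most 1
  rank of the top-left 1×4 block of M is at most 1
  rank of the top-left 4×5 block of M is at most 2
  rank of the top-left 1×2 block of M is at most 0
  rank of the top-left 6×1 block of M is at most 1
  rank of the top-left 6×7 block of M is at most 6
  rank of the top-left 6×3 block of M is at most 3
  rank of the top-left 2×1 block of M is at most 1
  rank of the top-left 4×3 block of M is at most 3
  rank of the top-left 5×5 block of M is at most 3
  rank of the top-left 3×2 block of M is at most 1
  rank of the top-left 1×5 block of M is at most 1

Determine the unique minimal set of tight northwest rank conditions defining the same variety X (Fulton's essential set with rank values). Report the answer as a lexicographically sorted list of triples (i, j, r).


Recovering R(i,j) via the rank-extension bound from the 22 conditions:

  row 1: 0 | 0 | 1 | 1 | 1 | 1 | 1
  row 2: 1 | 1 | 2 | 2 | 2 | 2 | 2
  row 3: 1 | 1 | 2 | 2 | 2 | 3 | 3
  row 4: 1 | 1 | 2 | 2 | 2 | 3 | 4
  row 5: 1 | 1 | 2 | 2 | 3 | 4 | 5
  row 6: 1 | 2 | 3 | 3 | 4 | 5 | 6
  row 7: 1 | 2 | 3 | 4 | 5 | 6 | 7

second differences of R give the permutation w = (3, 1, 6, 7, 5, 2, 4).

ℓ(w)=10; the 4 essential cells (i,j,r):

[(1, 2, 0), (4, 5, 2), (5, 2, 1), (5, 4, 2)]


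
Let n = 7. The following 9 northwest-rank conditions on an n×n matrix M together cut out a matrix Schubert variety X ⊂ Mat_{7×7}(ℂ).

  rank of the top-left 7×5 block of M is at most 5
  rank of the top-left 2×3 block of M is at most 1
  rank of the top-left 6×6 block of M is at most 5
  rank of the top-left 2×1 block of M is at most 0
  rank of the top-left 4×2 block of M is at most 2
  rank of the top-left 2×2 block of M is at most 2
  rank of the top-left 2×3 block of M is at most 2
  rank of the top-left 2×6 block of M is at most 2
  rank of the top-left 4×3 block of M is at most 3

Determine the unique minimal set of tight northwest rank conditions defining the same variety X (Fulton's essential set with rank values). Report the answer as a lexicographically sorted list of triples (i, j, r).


Recovering R(i,j) via the rank-extension bound from the 9 conditions:

  i=1: 0 | 1 | 1 | 1 | 1 | 1 | 1
  i=2: 0 | 1 | 1 | 2 | 2 | 2 | 2
  i=3: 1 | 2 | 2 | 3 | 3 | 3 | 3
  i=4: 1 | 2 | 3 | 4 | 4 | 4 | 4
  i=5: 1 | 2 | 3 | 4 | 5 | 5 | 5
  i=6: 1 | 2 | 3 | 4 | 5 | 5 | 6
  i=7: 1 | 2 | 3 | 4 | 5 | 6 | 7

the unique w with this rank table is (2, 4, 1, 3, 5, 7, 6).

3 SE-corners of the 4-cell Rothe diagram give Ess(w):

[(2, 1, 0), (2, 3, 1), (6, 6, 5)]


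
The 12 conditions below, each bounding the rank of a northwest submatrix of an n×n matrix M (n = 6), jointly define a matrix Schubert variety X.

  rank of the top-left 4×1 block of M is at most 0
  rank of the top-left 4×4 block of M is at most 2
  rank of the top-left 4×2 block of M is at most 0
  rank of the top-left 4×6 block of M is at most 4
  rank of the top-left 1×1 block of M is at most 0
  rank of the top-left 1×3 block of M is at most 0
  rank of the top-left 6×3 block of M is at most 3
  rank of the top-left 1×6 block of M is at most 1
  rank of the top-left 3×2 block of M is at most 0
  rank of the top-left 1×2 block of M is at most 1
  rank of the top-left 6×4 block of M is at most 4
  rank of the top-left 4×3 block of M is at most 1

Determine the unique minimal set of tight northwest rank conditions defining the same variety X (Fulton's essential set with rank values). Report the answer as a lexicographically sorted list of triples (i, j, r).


The tightest implied rank at each (i,j), from the 12 conditions:

  0 | 0 | 0 | 1 | 1 | 1
  0 | 0 | 1 | 2 | 2 | 2
  0 | 0 | 1 | 2 | 3 | 3
  0 | 0 | 1 | 2 | 3 | 4
  1 | 1 | 2 | 3 | 4 | 5
  1 | 2 | 3 | 4 | 5 | 6

giving w = (4, 3, 5, 6, 1, 2) via Δ²R.

|D(w)|=9, |Ess(w)|=2:

[(1, 3, 0), (4, 2, 0)]


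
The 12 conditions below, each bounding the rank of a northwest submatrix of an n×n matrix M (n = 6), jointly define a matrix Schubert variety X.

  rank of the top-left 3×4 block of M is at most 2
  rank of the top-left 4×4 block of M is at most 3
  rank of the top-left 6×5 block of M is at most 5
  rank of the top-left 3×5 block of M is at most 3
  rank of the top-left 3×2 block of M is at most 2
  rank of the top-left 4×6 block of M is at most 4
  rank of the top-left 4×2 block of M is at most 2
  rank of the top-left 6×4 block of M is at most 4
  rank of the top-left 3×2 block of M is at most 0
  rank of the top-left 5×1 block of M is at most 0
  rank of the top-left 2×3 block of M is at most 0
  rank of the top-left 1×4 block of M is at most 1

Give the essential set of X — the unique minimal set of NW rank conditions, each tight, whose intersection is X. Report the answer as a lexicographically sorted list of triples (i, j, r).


Reconstructing r_w from the 12 given conditions:

  R[1]: 0, 0, 0, 1, 1, 1
  R[2]: 0, 0, 0, 1, 2, 2
  R[3]: 0, 0, 1, 2, 3, 3
  R[4]: 0, 1, 2, 3, 4, 4
  R[5]: 0, 1, 2, 3, 4, 5
  R[6]: 1, 2, 3, 4, 5, 6

second differences of R give the permutation w = (4, 5, 3, 2, 6, 1).

D(w) has 10 cells with 3 SE-corners; essential set:

[(2, 3, 0), (3, 2, 0), (5, 1, 0)]


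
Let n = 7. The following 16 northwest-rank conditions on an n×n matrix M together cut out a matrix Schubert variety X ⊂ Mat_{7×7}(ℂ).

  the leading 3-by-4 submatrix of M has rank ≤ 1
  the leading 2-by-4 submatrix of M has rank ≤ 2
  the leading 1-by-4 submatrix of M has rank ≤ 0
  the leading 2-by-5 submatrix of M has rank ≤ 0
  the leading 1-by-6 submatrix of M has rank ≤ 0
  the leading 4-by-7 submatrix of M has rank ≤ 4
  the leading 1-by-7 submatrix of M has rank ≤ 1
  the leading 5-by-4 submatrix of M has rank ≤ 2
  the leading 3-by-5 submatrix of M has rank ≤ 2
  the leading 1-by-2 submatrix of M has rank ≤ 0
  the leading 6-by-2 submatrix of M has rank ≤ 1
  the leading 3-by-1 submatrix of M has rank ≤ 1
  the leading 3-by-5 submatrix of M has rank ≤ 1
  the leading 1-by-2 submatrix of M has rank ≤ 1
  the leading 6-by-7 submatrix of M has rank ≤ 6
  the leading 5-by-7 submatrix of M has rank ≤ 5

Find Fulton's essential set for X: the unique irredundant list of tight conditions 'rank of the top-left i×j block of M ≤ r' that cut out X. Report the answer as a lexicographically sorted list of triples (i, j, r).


Propagating the 16 rank bounds to every northwest block:

  i=1: 0 0 0 0 0 0 1
  i=2: 0 0 0 0 0 1 2
  i=3: 1 1 1 1 1 2 3
  i=4: 1 1 2 2 2 3 4
  i=5: 1 1 2 2 3 4 5
  i=6: 1 1 2 3 4 5 6
  i=7: 1 2 3 4 5 6 7

reading off 1-entries of Δ²R: w = (7, 6, 1, 3, 5, 4, 2).

|D(w)|=15, |Ess(w)|=4:

[(1, 6, 0), (2, 5, 0), (5, 4, 2), (6, 2, 1)]


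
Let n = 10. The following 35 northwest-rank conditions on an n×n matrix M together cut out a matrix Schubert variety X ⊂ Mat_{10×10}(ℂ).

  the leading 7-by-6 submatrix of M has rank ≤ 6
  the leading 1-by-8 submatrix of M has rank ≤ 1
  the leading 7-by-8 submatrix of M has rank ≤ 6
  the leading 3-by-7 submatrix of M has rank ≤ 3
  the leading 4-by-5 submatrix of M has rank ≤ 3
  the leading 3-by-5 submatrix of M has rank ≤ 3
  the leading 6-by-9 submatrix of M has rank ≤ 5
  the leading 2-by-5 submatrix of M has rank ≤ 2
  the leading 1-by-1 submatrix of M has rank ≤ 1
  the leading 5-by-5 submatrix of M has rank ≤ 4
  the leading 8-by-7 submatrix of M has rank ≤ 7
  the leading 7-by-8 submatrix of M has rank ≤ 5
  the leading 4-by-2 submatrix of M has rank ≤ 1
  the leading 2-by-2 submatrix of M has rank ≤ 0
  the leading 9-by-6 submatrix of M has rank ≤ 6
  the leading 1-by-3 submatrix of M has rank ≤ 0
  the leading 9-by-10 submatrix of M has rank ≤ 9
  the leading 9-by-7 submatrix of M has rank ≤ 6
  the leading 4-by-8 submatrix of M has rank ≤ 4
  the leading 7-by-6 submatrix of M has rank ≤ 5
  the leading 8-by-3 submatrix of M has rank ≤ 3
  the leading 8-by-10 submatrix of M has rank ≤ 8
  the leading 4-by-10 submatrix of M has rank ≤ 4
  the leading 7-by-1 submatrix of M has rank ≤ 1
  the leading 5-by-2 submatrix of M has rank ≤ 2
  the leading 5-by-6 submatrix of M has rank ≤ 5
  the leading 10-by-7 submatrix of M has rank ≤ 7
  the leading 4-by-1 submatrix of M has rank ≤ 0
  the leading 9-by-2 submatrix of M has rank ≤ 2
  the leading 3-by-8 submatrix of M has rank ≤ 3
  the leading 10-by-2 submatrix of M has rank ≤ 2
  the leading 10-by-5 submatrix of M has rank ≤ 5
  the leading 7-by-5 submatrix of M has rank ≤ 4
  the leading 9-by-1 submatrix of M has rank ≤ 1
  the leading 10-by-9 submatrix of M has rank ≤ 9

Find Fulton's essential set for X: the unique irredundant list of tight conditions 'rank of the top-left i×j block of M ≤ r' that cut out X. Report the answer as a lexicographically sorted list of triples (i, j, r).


Reconstructing r_w from the 35 given conditions:

  row 1: 0, 0, 0, 1, 1, 1, 1, 1, 1, 1
  row 2: 0, 0, 1, 2, 2, 2, 2, 2, 2, 2
  row 3: 0, 1, 2, 3, 3, 3, 3, 3, 3, 3
  row 4: 0, 1, 2, 3, 3, 4, 4, 4, 4, 4
  row 5: 1, 2, 3, 4, 4, 5, 5, 5, 5, 5
  row 6: 1, 2, 3, 4, 4, 5, 5, 5, 5, 6
  row 7: 1, 2, 3, 4, 4, 5, 5, 5, 6, 7
  row 8: 1, 2, 3, 4, 5, 6, 6, 6, 7, 8
  row 9: 1, 2, 3, 4, 5, 6, 6, 7, 8, 9
  row 10: 1, 2, 3, 4, 5, 6, 7, 8, 9, 10

second differences of R give the permutation w = (4, 3, 2, 6, 1, 10, 9, 5, 8, 7).

D(w) has 16 cells with 8 SE-corners; essential set:

[(1, 3, 0), (2, 2, 0), (4, 1, 0), (4, 5, 3), (6, 9, 5), (7, 5, 4), (7, 8, 5), (9, 7, 6)]


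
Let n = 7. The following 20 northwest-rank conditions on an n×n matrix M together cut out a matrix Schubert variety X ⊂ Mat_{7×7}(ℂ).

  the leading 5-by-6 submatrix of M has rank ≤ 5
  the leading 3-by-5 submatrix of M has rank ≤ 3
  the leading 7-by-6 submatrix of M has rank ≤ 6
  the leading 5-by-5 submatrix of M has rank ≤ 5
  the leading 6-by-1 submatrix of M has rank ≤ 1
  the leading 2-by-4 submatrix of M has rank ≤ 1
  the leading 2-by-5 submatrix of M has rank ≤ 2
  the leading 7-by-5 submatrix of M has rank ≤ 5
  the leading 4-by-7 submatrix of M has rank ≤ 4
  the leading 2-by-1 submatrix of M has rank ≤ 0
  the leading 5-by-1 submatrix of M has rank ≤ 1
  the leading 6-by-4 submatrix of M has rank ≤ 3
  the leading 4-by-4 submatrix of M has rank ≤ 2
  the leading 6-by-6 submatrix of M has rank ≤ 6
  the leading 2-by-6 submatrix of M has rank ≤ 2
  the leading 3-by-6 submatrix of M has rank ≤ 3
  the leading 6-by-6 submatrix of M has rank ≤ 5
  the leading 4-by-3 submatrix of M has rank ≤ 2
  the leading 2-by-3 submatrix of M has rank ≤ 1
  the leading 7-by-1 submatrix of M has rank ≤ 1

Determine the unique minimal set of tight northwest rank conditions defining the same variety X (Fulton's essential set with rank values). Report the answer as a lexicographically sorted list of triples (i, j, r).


Computing R[i][j] = min implied NW-rank bound (n=7, 20 conditions):

  0 | 1 | 1 | 1 | 1 | 1 | 1
  0 | 1 | 1 | 1 | 2 | 2 | 2
  1 | 2 | 2 | 2 | 3 | 3 | 3
  1 | 2 | 2 | 2 | 3 | 4 | 4
  1 | 2 | 3 | 3 | 4 | 5 | 5
  1 | 2 | 3 | 3 | 4 | 5 | 6
  1 | 2 | 3 | 4 | 5 | 6 | 7

so w = (2, 5, 1, 6, 3, 7, 4).

D(w) has 7 cells with 4 SE-corners; essential set:

[(2, 1, 0), (2, 4, 1), (4, 4, 2), (6, 4, 3)]


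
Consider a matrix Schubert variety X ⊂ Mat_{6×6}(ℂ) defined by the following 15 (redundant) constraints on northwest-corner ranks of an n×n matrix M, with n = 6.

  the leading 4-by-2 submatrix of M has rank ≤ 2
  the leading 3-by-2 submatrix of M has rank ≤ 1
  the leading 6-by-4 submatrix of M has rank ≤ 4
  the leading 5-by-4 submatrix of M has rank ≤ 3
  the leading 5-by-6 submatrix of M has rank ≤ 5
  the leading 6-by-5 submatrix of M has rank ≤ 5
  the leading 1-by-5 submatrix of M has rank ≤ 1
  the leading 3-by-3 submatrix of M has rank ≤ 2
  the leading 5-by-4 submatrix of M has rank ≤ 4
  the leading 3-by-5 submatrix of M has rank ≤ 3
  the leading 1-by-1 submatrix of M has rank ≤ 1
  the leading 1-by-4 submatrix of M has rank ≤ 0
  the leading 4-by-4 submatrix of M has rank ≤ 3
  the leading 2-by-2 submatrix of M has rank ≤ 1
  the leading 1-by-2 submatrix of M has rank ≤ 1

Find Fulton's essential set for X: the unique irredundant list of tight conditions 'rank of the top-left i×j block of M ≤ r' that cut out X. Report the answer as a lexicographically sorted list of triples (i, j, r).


The tightest implied rank at each (i,j), from the 15 conditions:

  0, 0, 0, 0, 1, 1
  1, 1, 1, 1, 2, 2
  1, 1, 2, 2, 3, 3
  1, 2, 3, 3, 4, 4
  1, 2, 3, 3, 4, 5
  1, 2, 3, 4, 5, 6

second differences of R give the permutation w = (5, 1, 3, 2, 6, 4).

Fulton essential set (3 of the 6 Rothe cells):

[(1, 4, 0), (3, 2, 1), (5, 4, 3)]


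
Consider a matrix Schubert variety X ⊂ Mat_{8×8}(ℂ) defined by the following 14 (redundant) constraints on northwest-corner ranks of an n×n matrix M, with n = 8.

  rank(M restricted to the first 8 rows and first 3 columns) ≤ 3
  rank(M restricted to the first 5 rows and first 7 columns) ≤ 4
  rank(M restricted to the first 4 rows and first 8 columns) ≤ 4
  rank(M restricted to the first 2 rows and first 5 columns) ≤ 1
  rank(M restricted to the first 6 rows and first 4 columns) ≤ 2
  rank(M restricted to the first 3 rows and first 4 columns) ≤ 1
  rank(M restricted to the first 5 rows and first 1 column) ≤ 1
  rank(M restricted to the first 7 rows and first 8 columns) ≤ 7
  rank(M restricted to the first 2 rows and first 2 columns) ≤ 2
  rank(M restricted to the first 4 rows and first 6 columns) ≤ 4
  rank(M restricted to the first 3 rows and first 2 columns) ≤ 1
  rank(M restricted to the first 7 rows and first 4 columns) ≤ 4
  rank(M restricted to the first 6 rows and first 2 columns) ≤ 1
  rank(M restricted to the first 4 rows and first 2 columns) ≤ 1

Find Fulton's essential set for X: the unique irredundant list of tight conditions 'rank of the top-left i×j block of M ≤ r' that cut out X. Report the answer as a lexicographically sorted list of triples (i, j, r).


Recovering R(i,j) via the rank-extension bound from the 14 conditions:

  i=1: 1, 1, 1, 1, 1, 1, 1, 1
  i=2: 1, 1, 1, 1, 1, 2, 2, 2
  i=3: 1, 1, 1, 1, 2, 3, 3, 3
  i=4: 1, 1, 2, 2, 3, 4, 4, 4
  i=5: 1, 1, 2, 2, 3, 4, 4, 5
  i=6: 1, 1, 2, 2, 3, 4, 5, 6
  i=7: 1, 2, 3, 3, 4, 5, 6, 7
  i=8: 1, 2, 3, 4, 5, 6, 7, 8

the unique w with this rank table is (1, 6, 5, 3, 8, 7, 2, 4).

ℓ(w)=13; the 5 essential cells (i,j,r):

[(2, 5, 1), (3, 4, 1), (5, 7, 4), (6, 2, 1), (6, 4, 2)]


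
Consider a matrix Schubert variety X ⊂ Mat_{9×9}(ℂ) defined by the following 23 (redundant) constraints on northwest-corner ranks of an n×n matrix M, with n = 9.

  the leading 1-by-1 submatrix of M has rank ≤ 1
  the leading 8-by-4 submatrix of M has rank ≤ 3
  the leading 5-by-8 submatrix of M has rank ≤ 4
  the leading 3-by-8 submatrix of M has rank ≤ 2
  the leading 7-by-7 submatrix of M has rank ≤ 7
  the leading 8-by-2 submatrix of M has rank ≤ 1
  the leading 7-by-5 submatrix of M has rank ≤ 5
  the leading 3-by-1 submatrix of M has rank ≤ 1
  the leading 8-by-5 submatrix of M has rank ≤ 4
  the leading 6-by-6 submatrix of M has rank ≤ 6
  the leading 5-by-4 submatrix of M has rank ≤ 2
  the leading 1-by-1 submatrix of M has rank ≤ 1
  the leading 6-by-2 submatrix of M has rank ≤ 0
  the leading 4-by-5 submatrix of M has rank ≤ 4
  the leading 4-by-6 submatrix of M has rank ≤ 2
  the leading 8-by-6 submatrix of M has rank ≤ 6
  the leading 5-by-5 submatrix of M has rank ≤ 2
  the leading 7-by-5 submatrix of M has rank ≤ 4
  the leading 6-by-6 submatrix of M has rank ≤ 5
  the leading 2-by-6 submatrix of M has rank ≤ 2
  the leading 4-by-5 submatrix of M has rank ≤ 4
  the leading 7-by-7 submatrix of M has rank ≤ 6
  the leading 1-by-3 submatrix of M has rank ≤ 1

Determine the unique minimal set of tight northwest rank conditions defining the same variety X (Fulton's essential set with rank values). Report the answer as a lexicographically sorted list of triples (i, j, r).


Rank table r_w(9×9) implied by the 23 constraints:

  R[1]: 0 | 0 | 1 | 1 | 1 | 1 | 1 | 1 | 1
  R[2]: 0 | 0 | 1 | 2 | 2 | 2 | 2 | 2 | 2
  R[3]: 0 | 0 | 1 | 2 | 2 | 2 | 2 | 2 | 3
  R[4]: 0 | 0 | 1 | 2 | 2 | 2 | 3 | 3 | 4
  R[5]: 0 | 0 | 1 | 2 | 2 | 3 | 4 | 4 | 5
  R[6]: 0 | 0 | 1 | 2 | 3 | 4 | 5 | 5 | 6
  R[7]: 1 | 1 | 2 | 3 | 4 | 5 | 6 | 6 | 7
  R[8]: 1 | 1 | 2 | 3 | 4 | 5 | 6 | 7 | 8
  R[9]: 1 | 2 | 3 | 4 | 5 | 6 | 7 | 8 | 9

reading off 1-entries of Δ²R: w = (3, 4, 9, 7, 6, 5, 1, 8, 2).

D(w) has 20 cells with 5 SE-corners; essential set:

[(3, 8, 2), (4, 6, 2), (5, 5, 2), (6, 2, 0), (8, 2, 1)]


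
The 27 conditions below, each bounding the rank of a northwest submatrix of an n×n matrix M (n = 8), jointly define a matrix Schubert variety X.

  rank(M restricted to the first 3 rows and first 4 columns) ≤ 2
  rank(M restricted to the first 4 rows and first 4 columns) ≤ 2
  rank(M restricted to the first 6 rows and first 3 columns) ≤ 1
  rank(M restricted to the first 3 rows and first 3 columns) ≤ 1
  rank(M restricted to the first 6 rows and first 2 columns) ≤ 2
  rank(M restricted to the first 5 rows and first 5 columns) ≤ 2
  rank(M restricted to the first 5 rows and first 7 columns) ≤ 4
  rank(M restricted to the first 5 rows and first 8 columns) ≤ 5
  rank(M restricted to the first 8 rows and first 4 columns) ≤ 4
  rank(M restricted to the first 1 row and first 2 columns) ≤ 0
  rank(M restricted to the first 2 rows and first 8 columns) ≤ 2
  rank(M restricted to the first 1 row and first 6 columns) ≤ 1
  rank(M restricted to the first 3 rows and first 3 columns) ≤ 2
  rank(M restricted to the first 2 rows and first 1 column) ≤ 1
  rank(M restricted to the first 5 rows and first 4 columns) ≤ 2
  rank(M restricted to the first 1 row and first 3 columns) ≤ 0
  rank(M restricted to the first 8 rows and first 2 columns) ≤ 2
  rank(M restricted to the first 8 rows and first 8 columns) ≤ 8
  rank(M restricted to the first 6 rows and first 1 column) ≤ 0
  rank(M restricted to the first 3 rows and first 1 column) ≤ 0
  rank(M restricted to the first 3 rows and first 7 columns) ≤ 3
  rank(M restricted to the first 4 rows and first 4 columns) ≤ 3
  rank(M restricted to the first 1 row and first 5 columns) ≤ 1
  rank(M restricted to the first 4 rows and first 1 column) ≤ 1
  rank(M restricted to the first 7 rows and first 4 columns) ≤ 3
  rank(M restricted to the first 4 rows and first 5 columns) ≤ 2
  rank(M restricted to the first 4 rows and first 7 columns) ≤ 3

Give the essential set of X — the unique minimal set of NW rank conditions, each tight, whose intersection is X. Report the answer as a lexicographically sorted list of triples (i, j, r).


Reconstructing r_w from the 27 given conditions:

  i=1: 0 0 0 1 1 1 1 1
  i=2: 0 1 1 2 2 2 2 2
  i=3: 0 1 1 2 2 3 3 3
  i=4: 0 1 1 2 2 3 3 4
  i=5: 0 1 1 2 2 3 4 5
  i=6: 0 1 1 2 3 4 5 6
  i=7: 1 2 2 3 4 5 6 7
  i=8: 1 2 3 4 5 6 7 8

so w = (4, 2, 6, 8, 7, 5, 1, 3).

|D(w)|=16, |Ess(w)|=5:

[(1, 3, 0), (4, 7, 3), (5, 5, 2), (6, 1, 0), (6, 3, 1)]


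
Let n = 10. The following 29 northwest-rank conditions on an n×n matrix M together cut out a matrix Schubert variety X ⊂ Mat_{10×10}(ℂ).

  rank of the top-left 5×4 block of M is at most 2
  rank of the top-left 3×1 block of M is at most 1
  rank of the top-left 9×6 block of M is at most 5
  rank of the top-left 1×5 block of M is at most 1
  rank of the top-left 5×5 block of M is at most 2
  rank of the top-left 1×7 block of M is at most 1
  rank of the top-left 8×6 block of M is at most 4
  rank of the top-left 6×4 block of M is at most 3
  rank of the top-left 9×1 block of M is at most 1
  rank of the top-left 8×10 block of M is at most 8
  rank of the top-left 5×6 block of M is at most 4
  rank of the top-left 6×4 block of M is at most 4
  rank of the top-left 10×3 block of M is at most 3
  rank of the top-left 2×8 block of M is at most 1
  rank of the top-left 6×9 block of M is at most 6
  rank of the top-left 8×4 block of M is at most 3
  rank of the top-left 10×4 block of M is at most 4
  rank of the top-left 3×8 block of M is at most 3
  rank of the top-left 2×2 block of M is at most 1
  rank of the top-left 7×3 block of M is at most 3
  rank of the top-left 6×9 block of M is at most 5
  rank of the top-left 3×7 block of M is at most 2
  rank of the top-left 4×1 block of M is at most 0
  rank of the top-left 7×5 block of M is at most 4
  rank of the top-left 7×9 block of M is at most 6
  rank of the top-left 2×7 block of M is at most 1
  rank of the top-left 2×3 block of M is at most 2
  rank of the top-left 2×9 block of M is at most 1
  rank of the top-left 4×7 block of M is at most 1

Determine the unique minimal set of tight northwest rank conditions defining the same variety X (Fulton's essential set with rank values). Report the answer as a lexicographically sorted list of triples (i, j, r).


The tightest implied rank at each (i,j), from the 29 conditions:

  row 1: 0 | 1 | 1 | 1 | 1 | 1 | 1 | 1 | 1 | 1
  row 2: 0 | 1 | 1 | 1 | 1 | 1 | 1 | 1 | 1 | 2
  row 3: 0 | 1 | 1 | 1 | 1 | 1 | 1 | 2 | 2 | 3
  row 4: 0 | 1 | 1 | 1 | 1 | 1 | 1 | 2 | 3 | 4
  row 5: 1 | 2 | 2 | 2 | 2 | 2 | 2 | 3 | 4 | 5
  row 6: 1 | 2 | 3 | 3 | 3 | 3 | 3 | 4 | 5 | 6
  row 7: 1 | 2 | 3 | 3 | 4 | 4 | 4 | 5 | 6 | 7
  row 8: 1 | 2 | 3 | 3 | 4 | 4 | 5 | 6 | 7 | 8
  row 9: 1 | 2 | 3 | 4 | 5 | 5 | 6 | 7 | 8 | 9
  row 10: 1 | 2 | 3 | 4 | 5 | 6 | 7 | 8 | 9 | 10

second differences of R give the permutation w = (2, 10, 8, 9, 1, 3, 5, 7, 4, 6).

|D(w)|=24, |Ess(w)|=5:

[(2, 9, 1), (4, 1, 0), (4, 7, 1), (8, 4, 3), (8, 6, 4)]
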